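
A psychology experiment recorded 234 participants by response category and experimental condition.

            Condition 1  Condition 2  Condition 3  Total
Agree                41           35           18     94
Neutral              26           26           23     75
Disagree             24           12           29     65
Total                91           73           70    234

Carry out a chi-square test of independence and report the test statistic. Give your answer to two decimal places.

Grand total N = 234.
Expected counts (row total × column total / N):
  Agree, Condition 1: 94×91/234 = 36.556
  Agree, Condition 2: 94×73/234 = 29.325
  Agree, Condition 3: 94×70/234 = 28.120
  Neutral, Condition 1: 75×91/234 = 29.167
  Neutral, Condition 2: 75×73/234 = 23.397
  Neutral, Condition 3: 75×70/234 = 22.436
  Disagree, Condition 1: 65×91/234 = 25.278
  Disagree, Condition 2: 65×73/234 = 20.278
  Disagree, Condition 3: 65×70/234 = 19.444
Contributions (O − E)²/E:
  (41 − 36.556)²/36.556 = 0.5402
  (35 − 29.325)²/29.325 = 1.0982
  (18 − 28.120)²/28.120 = 3.6420
  (26 − 29.167)²/29.167 = 0.3439
  (26 − 23.397)²/23.397 = 0.2896
  (23 − 22.436)²/22.436 = 0.0142
  (24 − 25.278)²/25.278 = 0.0646
  (12 − 20.278)²/20.278 = 3.3793
  (29 − 19.444)²/19.444 = 4.6964
χ² = 0.5402 + 1.0982 + 3.6420 + 0.3439 + 0.2896 + 0.0142 + 0.0646 + 3.3793 + 4.6964 = 14.07

14.07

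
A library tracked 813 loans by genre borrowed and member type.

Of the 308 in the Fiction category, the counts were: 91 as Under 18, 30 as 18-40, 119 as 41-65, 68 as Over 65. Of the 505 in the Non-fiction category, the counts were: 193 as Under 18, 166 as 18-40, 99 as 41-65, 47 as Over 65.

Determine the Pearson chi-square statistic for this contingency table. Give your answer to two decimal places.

Row totals: 308, 505. Column totals: 284, 196, 218, 115. Grand total N = 813.
Expected counts (row total × column total / N):
  Fiction, Under 18: 308×284/813 = 107.592
  Fiction, 18-40: 308×196/813 = 74.253
  Fiction, 41-65: 308×218/813 = 82.588
  Fiction, Over 65: 308×115/813 = 43.567
  Non-fiction, Under 18: 505×284/813 = 176.408
  Non-fiction, 18-40: 505×196/813 = 121.747
  Non-fiction, 41-65: 505×218/813 = 135.412
  Non-fiction, Over 65: 505×115/813 = 71.433
Contributions (O − E)²/E:
  (91 − 107.592)²/107.592 = 2.5587
  (30 − 74.253)²/74.253 = 26.3737
  (119 − 82.588)²/82.588 = 16.0536
  (68 − 43.567)²/43.567 = 13.7024
  (193 − 176.408)²/176.408 = 1.5606
  (166 − 121.747)²/121.747 = 16.0852
  (99 − 135.412)²/135.412 = 9.7911
  (47 − 71.433)²/71.433 = 8.3571
χ² = 2.5587 + 26.3737 + 16.0536 + 13.7024 + 1.5606 + 16.0852 + 9.7911 + 8.3571 = 94.48

94.48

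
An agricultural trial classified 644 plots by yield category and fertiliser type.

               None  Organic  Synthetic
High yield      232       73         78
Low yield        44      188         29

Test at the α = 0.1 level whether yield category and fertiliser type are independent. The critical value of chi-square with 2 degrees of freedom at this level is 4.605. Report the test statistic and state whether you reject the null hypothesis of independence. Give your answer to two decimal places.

Row totals: 383, 261. Column totals: 276, 261, 107. Grand total N = 644.
Expected counts (row total × column total / N):
  High yield, None: 383×276/644 = 164.143
  High yield, Organic: 383×261/644 = 155.222
  High yield, Synthetic: 383×107/644 = 63.635
  Low yield, None: 261×276/644 = 111.857
  Low yield, Organic: 261×261/644 = 105.778
  Low yield, Synthetic: 261×107/644 = 43.365
Contributions (O − E)²/E:
  (232 − 164.143)²/164.143 = 28.0522
  (73 − 155.222)²/155.222 = 43.5535
  (78 − 63.635)²/63.635 = 3.2428
  (44 − 111.857)²/111.857 = 41.1648
  (188 − 105.778)²/105.778 = 63.9118
  (29 − 43.365)²/43.365 = 4.7585
χ² = 28.0522 + 43.5535 + 3.2428 + 41.1648 + 63.9118 + 4.7585 = 184.68
df = (2−1)(3−1) = 2. Since 184.68 > 4.605, reject the null hypothesis of independence at α = 0.1.

184.68; reject H₀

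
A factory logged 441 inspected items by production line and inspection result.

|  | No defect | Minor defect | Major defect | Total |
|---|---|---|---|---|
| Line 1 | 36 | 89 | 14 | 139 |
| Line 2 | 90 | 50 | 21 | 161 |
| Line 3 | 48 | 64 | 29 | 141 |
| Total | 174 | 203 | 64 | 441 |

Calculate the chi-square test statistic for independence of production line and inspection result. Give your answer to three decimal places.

Grand total N = 441.
Expected counts (row total × column total / N):
  Line 1, No defect: 139×174/441 = 54.8435
  Line 1, Minor defect: 139×203/441 = 63.9841
  Line 1, Major defect: 139×64/441 = 20.1723
  Line 2, No defect: 161×174/441 = 63.5238
  Line 2, Minor defect: 161×203/441 = 74.1111
  Line 2, Major defect: 161×64/441 = 23.3651
  Line 3, No defect: 141×174/441 = 55.6327
  Line 3, Minor defect: 141×203/441 = 64.9048
  Line 3, Major defect: 141×64/441 = 20.4626
Contributions (O − E)²/E:
  (36 − 54.8435)²/54.8435 = 6.4744
  (89 − 63.9841)²/63.9841 = 9.7805
  (14 − 20.1723)²/20.1723 = 1.8886
  (90 − 63.5238)²/63.5238 = 11.0351
  (50 − 74.1111)²/74.1111 = 7.8442
  (21 − 23.3651)²/23.3651 = 0.2394
  (48 − 55.6327)²/55.6327 = 1.0472
  (64 − 64.9048)²/64.9048 = 0.0126
  (29 − 20.4626)²/20.4626 = 3.5620
χ² = 6.4744 + 9.7805 + 1.8886 + 11.0351 + 7.8442 + 0.2394 + 1.0472 + 0.0126 + 3.5620 = 41.884

41.884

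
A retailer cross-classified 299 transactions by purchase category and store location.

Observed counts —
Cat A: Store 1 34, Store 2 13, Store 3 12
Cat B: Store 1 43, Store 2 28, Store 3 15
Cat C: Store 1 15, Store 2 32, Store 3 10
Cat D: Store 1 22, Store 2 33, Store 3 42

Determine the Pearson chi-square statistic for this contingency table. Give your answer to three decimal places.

Row totals: 59, 86, 57, 97. Column totals: 114, 106, 79. Grand total N = 299.
Expected counts (row total × column total / N):
  Cat A, Store 1: 59×114/299 = 22.49498
  Cat A, Store 2: 59×106/299 = 20.91639
  Cat A, Store 3: 59×79/299 = 15.58863
  Cat B, Store 1: 86×114/299 = 32.78930
  Cat B, Store 2: 86×106/299 = 30.48829
  Cat B, Store 3: 86×79/299 = 22.72241
  Cat C, Store 1: 57×114/299 = 21.73244
  Cat C, Store 2: 57×106/299 = 20.20736
  Cat C, Store 3: 57×79/299 = 15.06020
  Cat D, Store 1: 97×114/299 = 36.98328
  Cat D, Store 2: 97×106/299 = 34.38796
  Cat D, Store 3: 97×79/299 = 25.62876
Contributions (O − E)²/E:
  (34 − 22.49498)²/22.49498 = 5.8842
  (13 − 20.91639)²/20.91639 = 2.9962
  (12 − 15.58863)²/15.58863 = 0.8261
  (43 − 32.78930)²/32.78930 = 3.1796
  (28 − 30.48829)²/30.48829 = 0.2031
  (15 − 22.72241)²/22.72241 = 2.6245
  (15 − 21.73244)²/21.73244 = 2.0856
  (32 − 20.20736)²/20.20736 = 6.8820
  (10 − 15.06020)²/15.06020 = 1.7002
  (22 − 36.98328)²/36.98328 = 6.0703
  (33 − 34.38796)²/34.38796 = 0.0560
  (42 − 25.62876)²/25.62876 = 10.4577
χ² = 5.8842 + 2.9962 + 0.8261 + 3.1796 + 0.2031 + 2.6245 + 2.0856 + 6.8820 + 1.7002 + 6.0703 + 0.0560 + 10.4577 = 42.966

42.966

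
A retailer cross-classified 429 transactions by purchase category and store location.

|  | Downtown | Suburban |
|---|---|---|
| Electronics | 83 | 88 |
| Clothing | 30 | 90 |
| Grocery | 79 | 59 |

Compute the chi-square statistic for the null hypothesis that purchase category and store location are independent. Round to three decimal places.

28.640

Row totals: 171, 120, 138. Column totals: 192, 237. Grand total N = 429.
Expected counts (row total × column total / N):
  Electronics, Downtown: 171×192/429 = 76.5315
  Electronics, Suburban: 171×237/429 = 94.4685
  Clothing, Downtown: 120×192/429 = 53.7063
  Clothing, Suburban: 120×237/429 = 66.2937
  Grocery, Downtown: 138×192/429 = 61.7622
  Grocery, Suburban: 138×237/429 = 76.2378
Contributions (O − E)²/E:
  (83 − 76.5315)²/76.5315 = 0.5467
  (88 − 94.4685)²/94.4685 = 0.4429
  (30 − 53.7063)²/53.7063 = 10.4641
  (90 − 66.2937)²/66.2937 = 8.4773
  (79 − 61.7622)²/61.7622 = 4.8111
  (59 − 76.2378)²/76.2378 = 3.8976
χ² = 0.5467 + 0.4429 + 10.4641 + 8.4773 + 4.8111 + 3.8976 = 28.640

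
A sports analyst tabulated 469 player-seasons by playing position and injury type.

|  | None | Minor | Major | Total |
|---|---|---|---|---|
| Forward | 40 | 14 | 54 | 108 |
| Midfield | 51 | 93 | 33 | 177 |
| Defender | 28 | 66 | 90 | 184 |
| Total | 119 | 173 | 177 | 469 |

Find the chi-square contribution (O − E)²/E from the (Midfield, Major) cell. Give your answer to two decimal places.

17.10

Row total (Midfield) = 177; column total (Major) = 177; N = 469.
Expected count E = 177 × 177 / 469 = 66.800.
Contribution = (O − E)²/E = (33 − 66.800)² / 66.800 = 17.10.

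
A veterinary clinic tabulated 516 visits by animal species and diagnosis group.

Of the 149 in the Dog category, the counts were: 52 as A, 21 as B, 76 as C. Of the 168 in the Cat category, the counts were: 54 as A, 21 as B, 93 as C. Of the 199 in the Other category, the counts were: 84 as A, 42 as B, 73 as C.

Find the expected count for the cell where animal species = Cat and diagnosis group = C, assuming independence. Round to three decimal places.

78.791

Row total (Cat) = 168; column total (C) = 242; grand total N = 516.
Expected count = (row total × column total) / N = 168 × 242 / 516 = 78.791.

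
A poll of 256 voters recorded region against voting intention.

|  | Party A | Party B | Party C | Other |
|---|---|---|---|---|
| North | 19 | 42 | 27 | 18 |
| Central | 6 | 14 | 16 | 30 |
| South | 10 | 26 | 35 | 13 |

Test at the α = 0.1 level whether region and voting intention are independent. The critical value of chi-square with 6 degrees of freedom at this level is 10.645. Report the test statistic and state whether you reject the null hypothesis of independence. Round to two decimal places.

Row totals: 106, 66, 84. Column totals: 35, 82, 78, 61. Grand total N = 256.
Expected counts (row total × column total / N):
  North, Party A: 106×35/256 = 14.492
  North, Party B: 106×82/256 = 33.953
  North, Party C: 106×78/256 = 32.297
  North, Other: 106×61/256 = 25.258
  Central, Party A: 66×35/256 = 9.023
  Central, Party B: 66×82/256 = 21.141
  Central, Party C: 66×78/256 = 20.109
  Central, Other: 66×61/256 = 15.727
  South, Party A: 84×35/256 = 11.484
  South, Party B: 84×82/256 = 26.906
  South, Party C: 84×78/256 = 25.594
  South, Other: 84×61/256 = 20.016
Contributions (O − E)²/E:
  (19 − 14.492)²/14.492 = 1.4023
  (42 − 33.953)²/33.953 = 1.9072
  (27 − 32.297)²/32.297 = 0.8688
  (18 − 25.258)²/25.258 = 2.0856
  (6 − 9.023)²/9.023 = 1.0128
  (14 − 21.141)²/21.141 = 2.4121
  (16 − 20.109)²/20.109 = 0.8396
  (30 − 15.727)²/15.727 = 12.9534
  (10 − 11.484)²/11.484 = 0.1918
  (26 − 26.906)²/26.906 = 0.0305
  (35 − 25.594)²/25.594 = 3.4568
  (13 − 20.016)²/20.016 = 2.4592
χ² = 1.4023 + 1.9072 + 0.8688 + 2.0856 + 1.0128 + 2.4121 + 0.8396 + 12.9534 + 0.1918 + 0.0305 + 3.4568 + 2.4592 = 29.62
df = (3−1)(4−1) = 6. Since 29.62 > 10.645, reject the null hypothesis of independence at α = 0.1.

29.62; reject H₀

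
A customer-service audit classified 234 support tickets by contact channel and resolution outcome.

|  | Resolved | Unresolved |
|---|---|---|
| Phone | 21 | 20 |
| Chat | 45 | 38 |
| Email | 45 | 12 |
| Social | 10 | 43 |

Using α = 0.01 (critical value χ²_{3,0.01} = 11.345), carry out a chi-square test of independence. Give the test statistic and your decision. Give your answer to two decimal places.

Row totals: 41, 83, 57, 53. Column totals: 121, 113. Grand total N = 234.
Expected counts (row total × column total / N):
  Phone, Resolved: 41×121/234 = 21.201
  Phone, Unresolved: 41×113/234 = 19.799
  Chat, Resolved: 83×121/234 = 42.919
  Chat, Unresolved: 83×113/234 = 40.081
  Email, Resolved: 57×121/234 = 29.474
  Email, Unresolved: 57×113/234 = 27.526
  Social, Resolved: 53×121/234 = 27.406
  Social, Unresolved: 53×113/234 = 25.594
Contributions (O − E)²/E:
  (21 − 21.201)²/21.201 = 0.0019
  (20 − 19.799)²/19.799 = 0.0020
  (45 − 42.919)²/42.919 = 0.1009
  (38 − 40.081)²/40.081 = 0.1080
  (45 − 29.474)²/29.474 = 8.1786
  (12 − 27.526)²/27.526 = 8.7574
  (10 − 27.406)²/27.406 = 11.0548
  (43 − 25.594)²/25.594 = 11.8375
χ² = 0.0019 + 0.0020 + 0.1009 + 0.1080 + 8.1786 + 8.7574 + 11.0548 + 11.8375 = 40.04
df = (4−1)(2−1) = 3. Since 40.04 > 11.345, reject the null hypothesis of independence at α = 0.01.

40.04; reject H₀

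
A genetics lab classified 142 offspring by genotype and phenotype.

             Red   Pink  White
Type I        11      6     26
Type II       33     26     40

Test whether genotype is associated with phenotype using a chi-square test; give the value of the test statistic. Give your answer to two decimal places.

5.19

Row totals: 43, 99. Column totals: 44, 32, 66. Grand total N = 142.
Expected counts (row total × column total / N):
  Type I, Red: 43×44/142 = 13.324
  Type I, Pink: 43×32/142 = 9.690
  Type I, White: 43×66/142 = 19.986
  Type II, Red: 99×44/142 = 30.676
  Type II, Pink: 99×32/142 = 22.310
  Type II, White: 99×66/142 = 46.014
Contributions (O − E)²/E:
  (11 − 13.324)²/13.324 = 0.4054
  (6 − 9.690)²/9.690 = 1.4052
  (26 − 19.986)²/19.986 = 1.8097
  (33 − 30.676)²/30.676 = 0.1761
  (26 − 22.310)²/22.310 = 0.6103
  (40 − 46.014)²/46.014 = 0.7860
χ² = 0.4054 + 1.4052 + 1.8097 + 0.1761 + 0.6103 + 0.7860 = 5.19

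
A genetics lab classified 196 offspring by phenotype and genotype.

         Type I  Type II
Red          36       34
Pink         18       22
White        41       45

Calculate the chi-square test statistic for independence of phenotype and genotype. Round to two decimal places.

0.46

Row totals: 70, 40, 86. Column totals: 95, 101. Grand total N = 196.
Expected counts (row total × column total / N):
  Red, Type I: 70×95/196 = 33.929
  Red, Type II: 70×101/196 = 36.071
  Pink, Type I: 40×95/196 = 19.388
  Pink, Type II: 40×101/196 = 20.612
  White, Type I: 86×95/196 = 41.684
  White, Type II: 86×101/196 = 44.316
Contributions (O − E)²/E:
  (36 − 33.929)²/33.929 = 0.1264
  (34 − 36.071)²/36.071 = 0.1189
  (18 − 19.388)²/19.388 = 0.0994
  (22 − 20.612)²/20.612 = 0.0935
  (41 − 41.684)²/41.684 = 0.0112
  (45 − 44.316)²/44.316 = 0.0106
χ² = 0.1264 + 0.1189 + 0.0994 + 0.0935 + 0.0112 + 0.0106 = 0.46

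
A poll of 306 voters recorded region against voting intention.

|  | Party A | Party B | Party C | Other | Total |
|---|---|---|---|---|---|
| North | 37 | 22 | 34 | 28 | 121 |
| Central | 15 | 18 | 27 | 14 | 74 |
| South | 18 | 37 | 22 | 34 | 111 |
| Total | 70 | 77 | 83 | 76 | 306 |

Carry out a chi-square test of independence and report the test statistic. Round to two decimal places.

Grand total N = 306.
Expected counts (row total × column total / N):
  North, Party A: 121×70/306 = 27.680
  North, Party B: 121×77/306 = 30.448
  North, Party C: 121×83/306 = 32.820
  North, Other: 121×76/306 = 30.052
  Central, Party A: 74×70/306 = 16.928
  Central, Party B: 74×77/306 = 18.621
  Central, Party C: 74×83/306 = 20.072
  Central, Other: 74×76/306 = 18.379
  South, Party A: 111×70/306 = 25.392
  South, Party B: 111×77/306 = 27.931
  South, Party C: 111×83/306 = 30.108
  South, Other: 111×76/306 = 27.569
Contributions (O − E)²/E:
  (37 − 27.680)²/27.680 = 3.1381
  (22 − 30.448)²/30.448 = 2.3440
  (34 − 32.820)²/32.820 = 0.0424
  (28 − 30.052)²/30.052 = 0.1401
  (15 − 16.928)²/16.928 = 0.2196
  (18 − 18.621)²/18.621 = 0.0207
  (27 − 20.072)²/20.072 = 2.3913
  (14 − 18.379)²/18.379 = 1.0433
  (18 − 25.392)²/25.392 = 2.1519
  (37 − 27.931)²/27.931 = 2.9446
  (22 − 30.108)²/30.108 = 2.1835
  (34 − 27.569)²/27.569 = 1.5002
χ² = 3.1381 + 2.3440 + 0.0424 + 0.1401 + 0.2196 + 0.0207 + 2.3913 + 1.0433 + 2.1519 + 2.9446 + 2.1835 + 1.5002 = 18.12

18.12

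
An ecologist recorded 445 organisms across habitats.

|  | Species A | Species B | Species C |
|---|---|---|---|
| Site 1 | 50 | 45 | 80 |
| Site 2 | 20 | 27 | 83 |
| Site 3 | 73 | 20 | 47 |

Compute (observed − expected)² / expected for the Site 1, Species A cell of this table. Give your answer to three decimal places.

Row total (Site 1) = 175; column total (Species A) = 143; N = 445.
Expected count E = 175 × 143 / 445 = 56.235955.
Contribution = (O − E)²/E = (50 − 56.235955)² / 56.235955 = 0.691.

0.691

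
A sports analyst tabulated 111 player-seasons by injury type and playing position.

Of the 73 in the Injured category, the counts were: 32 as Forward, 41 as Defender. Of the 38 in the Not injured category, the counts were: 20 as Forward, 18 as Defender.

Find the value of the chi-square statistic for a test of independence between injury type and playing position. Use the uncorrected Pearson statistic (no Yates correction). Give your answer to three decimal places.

Row totals: 73, 38. Column totals: 52, 59. Grand total N = 111.
Expected counts (row total × column total / N):
  Injured, Forward: 73×52/111 = 34.1982
  Injured, Defender: 73×59/111 = 38.8018
  Not injured, Forward: 38×52/111 = 17.8018
  Not injured, Defender: 38×59/111 = 20.1982
Contributions (O − E)²/E:
  (32 − 34.1982)²/34.1982 = 0.1413
  (41 − 38.8018)²/38.8018 = 0.1245
  (20 − 17.8018)²/17.8018 = 0.2714
  (18 − 20.1982)²/20.1982 = 0.2392
χ² = 0.1413 + 0.1245 + 0.2714 + 0.2392 = 0.776

0.776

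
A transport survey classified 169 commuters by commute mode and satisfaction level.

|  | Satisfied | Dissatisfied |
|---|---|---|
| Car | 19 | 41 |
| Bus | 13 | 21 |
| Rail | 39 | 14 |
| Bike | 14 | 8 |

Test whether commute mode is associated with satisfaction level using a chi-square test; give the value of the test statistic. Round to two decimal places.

Row totals: 60, 34, 53, 22. Column totals: 85, 84. Grand total N = 169.
Expected counts (row total × column total / N):
  Car, Satisfied: 60×85/169 = 30.17751
  Car, Dissatisfied: 60×84/169 = 29.82249
  Bus, Satisfied: 34×85/169 = 17.10059
  Bus, Dissatisfied: 34×84/169 = 16.89941
  Rail, Satisfied: 53×85/169 = 26.65680
  Rail, Dissatisfied: 53×84/169 = 26.34320
  Bike, Satisfied: 22×85/169 = 11.06509
  Bike, Dissatisfied: 22×84/169 = 10.93491
Contributions (O − E)²/E:
  (19 − 30.17751)²/30.17751 = 4.1401
  (41 − 29.82249)²/29.82249 = 4.1893
  (13 − 17.10059)²/17.10059 = 0.9833
  (21 − 16.89941)²/16.89941 = 0.9950
  (39 − 26.65680)²/26.65680 = 5.7154
  (14 − 26.34320)²/26.34320 = 5.7835
  (14 − 11.06509)²/11.06509 = 0.7785
  (8 − 10.93491)²/10.93491 = 0.7877
χ² = 4.1401 + 4.1893 + 0.9833 + 0.9950 + 5.7154 + 5.7835 + 0.7785 + 0.7877 = 23.37

23.37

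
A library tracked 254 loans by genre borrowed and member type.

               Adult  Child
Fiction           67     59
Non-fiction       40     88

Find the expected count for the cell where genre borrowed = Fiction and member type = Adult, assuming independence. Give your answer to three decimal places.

53.079

Row total (Fiction) = 126; column total (Adult) = 107; grand total N = 254.
Expected count = (row total × column total) / N = 126 × 107 / 254 = 53.079.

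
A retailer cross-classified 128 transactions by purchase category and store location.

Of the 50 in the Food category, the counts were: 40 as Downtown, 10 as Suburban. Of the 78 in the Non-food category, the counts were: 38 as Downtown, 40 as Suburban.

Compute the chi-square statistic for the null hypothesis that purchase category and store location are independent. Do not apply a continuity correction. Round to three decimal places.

Row totals: 50, 78. Column totals: 78, 50. Grand total N = 128.
Expected counts (row total × column total / N):
  Food, Downtown: 50×78/128 = 30.46875
  Food, Suburban: 50×50/128 = 19.53125
  Non-food, Downtown: 78×78/128 = 47.53125
  Non-food, Suburban: 78×50/128 = 30.46875
Contributions (O − E)²/E:
  (40 − 30.46875)²/30.46875 = 2.9816
  (10 − 19.53125)²/19.53125 = 4.6513
  (38 − 47.53125)²/47.53125 = 1.9113
  (40 − 30.46875)²/30.46875 = 2.9816
χ² = 2.9816 + 4.6513 + 1.9113 + 2.9816 = 12.526

12.526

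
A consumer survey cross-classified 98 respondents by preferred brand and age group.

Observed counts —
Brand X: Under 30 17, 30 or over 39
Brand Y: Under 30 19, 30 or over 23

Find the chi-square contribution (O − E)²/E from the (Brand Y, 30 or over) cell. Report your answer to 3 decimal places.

0.480

Row total (Brand Y) = 42; column total (30 or over) = 62; N = 98.
Expected count E = 42 × 62 / 98 = 26.5714.
Contribution = (O − E)²/E = (23 − 26.5714)² / 26.5714 = 0.480.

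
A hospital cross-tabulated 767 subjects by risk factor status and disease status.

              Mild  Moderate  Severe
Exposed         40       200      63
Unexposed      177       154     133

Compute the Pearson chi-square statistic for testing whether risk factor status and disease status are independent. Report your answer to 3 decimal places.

87.532

Row totals: 303, 464. Column totals: 217, 354, 196. Grand total N = 767.
Expected counts (row total × column total / N):
  Exposed, Mild: 303×217/767 = 85.7249
  Exposed, Moderate: 303×354/767 = 139.8462
  Exposed, Severe: 303×196/767 = 77.4289
  Unexposed, Mild: 464×217/767 = 131.2751
  Unexposed, Moderate: 464×354/767 = 214.1538
  Unexposed, Severe: 464×196/767 = 118.5711
Contributions (O − E)²/E:
  (40 − 85.7249)²/85.7249 = 24.3893
  (200 − 139.8462)²/139.8462 = 25.8747
  (63 − 77.4289)²/77.4289 = 2.6888
  (177 − 131.2751)²/131.2751 = 15.9266
  (154 − 214.1538)²/214.1538 = 16.8966
  (133 − 118.5711)²/118.5711 = 1.7559
χ² = 24.3893 + 25.8747 + 2.6888 + 15.9266 + 16.8966 + 1.7559 = 87.532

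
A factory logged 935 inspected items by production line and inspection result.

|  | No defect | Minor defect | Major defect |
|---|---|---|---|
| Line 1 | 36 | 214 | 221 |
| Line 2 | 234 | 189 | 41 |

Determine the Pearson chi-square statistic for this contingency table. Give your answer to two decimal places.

270.38

Row totals: 471, 464. Column totals: 270, 403, 262. Grand total N = 935.
Expected counts (row total × column total / N):
  Line 1, No defect: 471×270/935 = 136.011
  Line 1, Minor defect: 471×403/935 = 203.009
  Line 1, Major defect: 471×262/935 = 131.981
  Line 2, No defect: 464×270/935 = 133.989
  Line 2, Minor defect: 464×403/935 = 199.991
  Line 2, Major defect: 464×262/935 = 130.019
Contributions (O − E)²/E:
  (36 − 136.011)²/136.011 = 73.5396
  (214 − 203.009)²/203.009 = 0.5951
  (221 − 131.981)²/131.981 = 60.0418
  (234 − 133.989)²/133.989 = 74.6494
  (189 − 199.991)²/199.991 = 0.6040
  (41 − 130.019)²/130.019 = 60.9479
χ² = 73.5396 + 0.5951 + 60.0418 + 74.6494 + 0.6040 + 60.9479 = 270.38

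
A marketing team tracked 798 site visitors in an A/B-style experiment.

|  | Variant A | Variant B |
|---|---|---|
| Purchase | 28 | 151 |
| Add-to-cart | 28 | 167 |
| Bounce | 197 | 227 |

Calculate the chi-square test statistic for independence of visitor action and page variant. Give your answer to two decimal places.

Row totals: 179, 195, 424. Column totals: 253, 545. Grand total N = 798.
Expected counts (row total × column total / N):
  Purchase, Variant A: 179×253/798 = 56.751
  Purchase, Variant B: 179×545/798 = 122.249
  Add-to-cart, Variant A: 195×253/798 = 61.823
  Add-to-cart, Variant B: 195×545/798 = 133.177
  Bounce, Variant A: 424×253/798 = 134.426
  Bounce, Variant B: 424×545/798 = 289.574
Contributions (O − E)²/E:
  (28 − 56.751)²/56.751 = 14.5657
  (151 − 122.249)²/122.249 = 6.7618
  (28 − 61.823)²/61.823 = 18.5044
  (167 − 133.177)²/133.177 = 8.5900
  (197 − 134.426)²/134.426 = 29.1276
  (227 − 289.574)²/289.574 = 13.5216
χ² = 14.5657 + 6.7618 + 18.5044 + 8.5900 + 29.1276 + 13.5216 = 91.07

91.07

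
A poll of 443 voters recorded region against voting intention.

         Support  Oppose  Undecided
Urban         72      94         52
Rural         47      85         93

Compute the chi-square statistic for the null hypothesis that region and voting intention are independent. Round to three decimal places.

17.191

Row totals: 218, 225. Column totals: 119, 179, 145. Grand total N = 443.
Expected counts (row total × column total / N):
  Urban, Support: 218×119/443 = 58.5598
  Urban, Oppose: 218×179/443 = 88.0858
  Urban, Undecided: 218×145/443 = 71.3544
  Rural, Support: 225×119/443 = 60.4402
  Rural, Oppose: 225×179/443 = 90.9142
  Rural, Undecided: 225×145/443 = 73.6456
Contributions (O − E)²/E:
  (72 − 58.5598)²/58.5598 = 3.0847
  (94 − 88.0858)²/88.0858 = 0.3971
  (52 − 71.3544)²/71.3544 = 5.2498
  (47 − 60.4402)²/60.4402 = 2.9887
  (85 − 90.9142)²/90.9142 = 0.3847
  (93 − 73.6456)²/73.6456 = 5.0864
χ² = 3.0847 + 0.3971 + 5.2498 + 2.9887 + 0.3847 + 5.0864 = 17.191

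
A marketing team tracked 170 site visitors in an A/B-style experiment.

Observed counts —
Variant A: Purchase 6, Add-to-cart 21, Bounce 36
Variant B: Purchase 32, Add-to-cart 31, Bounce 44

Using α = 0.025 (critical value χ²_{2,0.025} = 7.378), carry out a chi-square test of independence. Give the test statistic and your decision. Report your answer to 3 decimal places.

Row totals: 63, 107. Column totals: 38, 52, 80. Grand total N = 170.
Expected counts (row total × column total / N):
  Variant A, Purchase: 63×38/170 = 14.08235
  Variant A, Add-to-cart: 63×52/170 = 19.27059
  Variant A, Bounce: 63×80/170 = 29.64706
  Variant B, Purchase: 107×38/170 = 23.91765
  Variant B, Add-to-cart: 107×52/170 = 32.72941
  Variant B, Bounce: 107×80/170 = 50.35294
Contributions (O − E)²/E:
  (6 − 14.08235)²/14.08235 = 4.6387
  (21 − 19.27059)²/19.27059 = 0.1552
  (36 − 29.64706)²/29.64706 = 1.3613
  (32 − 23.91765)²/23.91765 = 2.7312
  (31 − 32.72941)²/32.72941 = 0.0914
  (44 − 50.35294)²/50.35294 = 0.8015
χ² = 4.6387 + 0.1552 + 1.3613 + 2.7312 + 0.0914 + 0.8015 = 9.779
df = (2−1)(3−1) = 2. Since 9.779 > 7.378, reject the null hypothesis of independence at α = 0.025.

9.779; reject H₀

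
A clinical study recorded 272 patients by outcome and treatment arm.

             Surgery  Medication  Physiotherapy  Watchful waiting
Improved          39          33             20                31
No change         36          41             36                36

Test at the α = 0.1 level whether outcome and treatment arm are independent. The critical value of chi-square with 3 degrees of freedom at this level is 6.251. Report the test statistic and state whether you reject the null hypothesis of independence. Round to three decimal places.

3.476; fail to reject H₀

Row totals: 123, 149. Column totals: 75, 74, 56, 67. Grand total N = 272.
Expected counts (row total × column total / N):
  Improved, Surgery: 123×75/272 = 33.9154
  Improved, Medication: 123×74/272 = 33.4632
  Improved, Physiotherapy: 123×56/272 = 25.3235
  Improved, Watchful waiting: 123×67/272 = 30.2978
  No change, Surgery: 149×75/272 = 41.0846
  No change, Medication: 149×74/272 = 40.5368
  No change, Physiotherapy: 149×56/272 = 30.6765
  No change, Watchful waiting: 149×67/272 = 36.7022
Contributions (O − E)²/E:
  (39 − 33.9154)²/33.9154 = 0.7623
  (33 − 33.4632)²/33.4632 = 0.0064
  (20 − 25.3235)²/25.3235 = 1.1191
  (31 − 30.2978)²/30.2978 = 0.0163
  (36 − 41.0846)²/41.0846 = 0.6293
  (41 − 40.5368)²/40.5368 = 0.0053
  (36 − 30.6765)²/30.6765 = 0.9238
  (36 − 36.7022)²/36.7022 = 0.0134
χ² = 0.7623 + 0.0064 + 1.1191 + 0.0163 + 0.6293 + 0.0053 + 0.9238 + 0.0134 = 3.476
df = (2−1)(4−1) = 3. Since 3.476 < 6.251, fail to reject the null hypothesis of independence at α = 0.1.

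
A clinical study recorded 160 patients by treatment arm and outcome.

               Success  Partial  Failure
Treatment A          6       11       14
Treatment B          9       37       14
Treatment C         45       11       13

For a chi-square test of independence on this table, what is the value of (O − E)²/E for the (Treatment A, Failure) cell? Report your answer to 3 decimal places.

Row total (Treatment A) = 31; column total (Failure) = 41; N = 160.
Expected count E = 31 × 41 / 160 = 7.9437.
Contribution = (O − E)²/E = (14 − 7.9437)² / 7.9437 = 4.617.

4.617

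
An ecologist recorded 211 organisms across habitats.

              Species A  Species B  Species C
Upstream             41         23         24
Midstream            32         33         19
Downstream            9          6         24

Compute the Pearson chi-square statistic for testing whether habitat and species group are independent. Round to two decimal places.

23.25

Row totals: 88, 84, 39. Column totals: 82, 62, 67. Grand total N = 211.
Expected counts (row total × column total / N):
  Upstream, Species A: 88×82/211 = 34.199
  Upstream, Species B: 88×62/211 = 25.858
  Upstream, Species C: 88×67/211 = 27.943
  Midstream, Species A: 84×82/211 = 32.645
  Midstream, Species B: 84×62/211 = 24.682
  Midstream, Species C: 84×67/211 = 26.673
  Downstream, Species A: 39×82/211 = 15.156
  Downstream, Species B: 39×62/211 = 11.460
  Downstream, Species C: 39×67/211 = 12.384
Contributions (O − E)²/E:
  (41 − 34.199)²/34.199 = 1.3525
  (23 − 25.858)²/25.858 = 0.3159
  (24 − 27.943)²/27.943 = 0.5564
  (32 − 32.645)²/32.645 = 0.0127
  (33 − 24.682)²/24.682 = 2.8032
  (19 − 26.673)²/26.673 = 2.2073
  (9 − 15.156)²/15.156 = 2.5004
  (6 − 11.460)²/11.460 = 2.6014
  (24 − 12.384)²/12.384 = 10.8956
χ² = 1.3525 + 0.3159 + 0.5564 + 0.0127 + 2.8032 + 2.2073 + 2.5004 + 2.6014 + 10.8956 = 23.25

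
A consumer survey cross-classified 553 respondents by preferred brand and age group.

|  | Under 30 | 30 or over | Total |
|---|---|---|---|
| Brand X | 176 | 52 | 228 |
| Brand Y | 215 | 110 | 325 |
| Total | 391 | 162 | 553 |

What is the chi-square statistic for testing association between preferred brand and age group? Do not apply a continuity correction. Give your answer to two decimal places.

7.88

Grand total N = 553.
Expected counts (row total × column total / N):
  Brand X, Under 30: 228×391/553 = 161.208
  Brand X, 30 or over: 228×162/553 = 66.792
  Brand Y, Under 30: 325×391/553 = 229.792
  Brand Y, 30 or over: 325×162/553 = 95.208
Contributions (O − E)²/E:
  (176 − 161.208)²/161.208 = 1.3573
  (52 − 66.792)²/66.792 = 3.2759
  (215 − 229.792)²/229.792 = 0.9522
  (110 − 95.208)²/95.208 = 2.2982
χ² = 1.3573 + 3.2759 + 0.9522 + 2.2982 = 7.88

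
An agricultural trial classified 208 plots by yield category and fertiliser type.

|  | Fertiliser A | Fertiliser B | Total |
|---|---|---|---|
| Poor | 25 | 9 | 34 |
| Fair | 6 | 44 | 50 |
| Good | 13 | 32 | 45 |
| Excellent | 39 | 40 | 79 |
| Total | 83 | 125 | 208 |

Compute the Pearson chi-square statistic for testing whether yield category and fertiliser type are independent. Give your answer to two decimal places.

37.49

Grand total N = 208.
Expected counts (row total × column total / N):
  Poor, Fertiliser A: 34×83/208 = 13.567
  Poor, Fertiliser B: 34×125/208 = 20.433
  Fair, Fertiliser A: 50×83/208 = 19.952
  Fair, Fertiliser B: 50×125/208 = 30.048
  Good, Fertiliser A: 45×83/208 = 17.957
  Good, Fertiliser B: 45×125/208 = 27.043
  Excellent, Fertiliser A: 79×83/208 = 31.524
  Excellent, Fertiliser B: 79×125/208 = 47.476
Contributions (O − E)²/E:
  (25 − 13.567)²/13.567 = 9.6347
  (9 − 20.433)²/20.433 = 6.3972
  (6 − 19.952)²/19.952 = 9.7563
  (44 − 30.048)²/30.048 = 6.4782
  (13 − 17.957)²/17.957 = 1.3684
  (32 − 27.043)²/27.043 = 0.9086
  (39 − 31.524)²/31.524 = 1.7730
  (40 − 47.476)²/47.476 = 1.1772
χ² = 9.6347 + 6.3972 + 9.7563 + 6.4782 + 1.3684 + 0.9086 + 1.7730 + 1.1772 = 37.49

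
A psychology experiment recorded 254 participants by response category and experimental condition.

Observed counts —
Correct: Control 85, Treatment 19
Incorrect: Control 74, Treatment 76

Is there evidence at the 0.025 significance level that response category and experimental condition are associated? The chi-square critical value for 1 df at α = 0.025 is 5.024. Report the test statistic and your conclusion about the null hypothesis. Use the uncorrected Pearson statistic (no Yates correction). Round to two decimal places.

Row totals: 104, 150. Column totals: 159, 95. Grand total N = 254.
Expected counts (row total × column total / N):
  Correct, Control: 104×159/254 = 65.102
  Correct, Treatment: 104×95/254 = 38.898
  Incorrect, Control: 150×159/254 = 93.898
  Incorrect, Treatment: 150×95/254 = 56.102
Contributions (O − E)²/E:
  (85 − 65.102)²/65.102 = 6.0817
  (19 − 38.898)²/38.898 = 10.1787
  (74 − 93.898)²/93.898 = 4.2166
  (76 − 56.102)²/56.102 = 7.0573
χ² = 6.0817 + 10.1787 + 4.2166 + 7.0573 = 27.53
df = (2−1)(2−1) = 1. Since 27.53 > 5.024, reject the null hypothesis of independence at α = 0.025.

27.53; reject H₀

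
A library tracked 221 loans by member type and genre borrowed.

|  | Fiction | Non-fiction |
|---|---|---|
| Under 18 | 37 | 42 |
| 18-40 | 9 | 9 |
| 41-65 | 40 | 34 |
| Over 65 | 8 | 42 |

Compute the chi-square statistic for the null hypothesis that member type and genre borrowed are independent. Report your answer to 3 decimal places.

19.429

Row totals: 79, 18, 74, 50. Column totals: 94, 127. Grand total N = 221.
Expected counts (row total × column total / N):
  Under 18, Fiction: 79×94/221 = 33.6018
  Under 18, Non-fiction: 79×127/221 = 45.3982
  18-40, Fiction: 18×94/221 = 7.6561
  18-40, Non-fiction: 18×127/221 = 10.3439
  41-65, Fiction: 74×94/221 = 31.4751
  41-65, Non-fiction: 74×127/221 = 42.5249
  Over 65, Fiction: 50×94/221 = 21.2670
  Over 65, Non-fiction: 50×127/221 = 28.7330
Contributions (O − E)²/E:
  (37 − 33.6018)²/33.6018 = 0.3437
  (42 − 45.3982)²/45.3982 = 0.2544
  (9 − 7.6561)²/7.6561 = 0.2359
  (9 − 10.3439)²/10.3439 = 0.1746
  (40 − 31.4751)²/31.4751 = 2.3089
  (34 − 42.5249)²/42.5249 = 1.7090
  (8 − 21.2670)²/21.2670 = 8.2764
  (42 − 28.7330)²/28.7330 = 6.1258
χ² = 0.3437 + 0.2544 + 0.2359 + 0.1746 + 2.3089 + 1.7090 + 8.2764 + 6.1258 = 19.429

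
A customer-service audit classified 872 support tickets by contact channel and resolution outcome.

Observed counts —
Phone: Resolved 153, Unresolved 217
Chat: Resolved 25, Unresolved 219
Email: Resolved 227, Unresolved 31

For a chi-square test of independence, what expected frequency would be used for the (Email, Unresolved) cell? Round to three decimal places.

Row total (Email) = 258; column total (Unresolved) = 467; grand total N = 872.
Expected count = (row total × column total) / N = 258 × 467 / 872 = 138.172.

138.172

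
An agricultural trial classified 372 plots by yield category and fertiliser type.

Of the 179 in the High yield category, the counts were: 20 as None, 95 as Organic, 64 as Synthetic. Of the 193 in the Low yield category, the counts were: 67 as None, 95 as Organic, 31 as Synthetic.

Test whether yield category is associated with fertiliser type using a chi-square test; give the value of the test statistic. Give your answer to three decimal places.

36.379

Row totals: 179, 193. Column totals: 87, 190, 95. Grand total N = 372.
Expected counts (row total × column total / N):
  High yield, None: 179×87/372 = 41.8629
  High yield, Organic: 179×190/372 = 91.4247
  High yield, Synthetic: 179×95/372 = 45.7124
  Low yield, None: 193×87/372 = 45.1371
  Low yield, Organic: 193×190/372 = 98.5753
  Low yield, Synthetic: 193×95/372 = 49.2876
Contributions (O − E)²/E:
  (20 − 41.8629)²/41.8629 = 11.4179
  (95 − 91.4247)²/91.4247 = 0.1398
  (64 − 45.7124)²/45.7124 = 7.3161
  (67 − 45.1371)²/45.1371 = 10.5897
  (95 − 98.5753)²/98.5753 = 0.1297
  (31 − 49.2876)²/49.2876 = 6.7854
χ² = 11.4179 + 0.1398 + 7.3161 + 10.5897 + 0.1297 + 6.7854 = 36.379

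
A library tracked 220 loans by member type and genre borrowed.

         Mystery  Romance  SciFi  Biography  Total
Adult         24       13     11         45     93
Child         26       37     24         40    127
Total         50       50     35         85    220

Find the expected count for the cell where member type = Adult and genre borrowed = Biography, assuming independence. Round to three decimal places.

35.932

Row total (Adult) = 93; column total (Biography) = 85; grand total N = 220.
Expected count = (row total × column total) / N = 93 × 85 / 220 = 35.932.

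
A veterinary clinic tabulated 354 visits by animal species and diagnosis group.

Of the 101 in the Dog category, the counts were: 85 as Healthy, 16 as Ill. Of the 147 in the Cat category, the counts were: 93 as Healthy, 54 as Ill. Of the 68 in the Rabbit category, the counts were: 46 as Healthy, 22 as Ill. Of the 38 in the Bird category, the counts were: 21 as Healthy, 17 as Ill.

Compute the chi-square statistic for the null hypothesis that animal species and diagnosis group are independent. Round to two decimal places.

16.57

Row totals: 101, 147, 68, 38. Column totals: 245, 109. Grand total N = 354.
Expected counts (row total × column total / N):
  Dog, Healthy: 101×245/354 = 69.901
  Dog, Ill: 101×109/354 = 31.099
  Cat, Healthy: 147×245/354 = 101.737
  Cat, Ill: 147×109/354 = 45.263
  Rabbit, Healthy: 68×245/354 = 47.062
  Rabbit, Ill: 68×109/354 = 20.938
  Bird, Healthy: 38×245/354 = 26.299
  Bird, Ill: 38×109/354 = 11.701
Contributions (O − E)²/E:
  (85 − 69.901)²/69.901 = 3.2615
  (16 − 31.099)²/31.099 = 7.3308
  (93 − 101.737)²/101.737 = 0.7503
  (54 − 45.263)²/45.263 = 1.6865
  (46 − 47.062)²/47.062 = 0.0240
  (22 − 20.938)²/20.938 = 0.0539
  (21 − 26.299)²/26.299 = 1.0677
  (17 − 11.701)²/11.701 = 2.3997
χ² = 3.2615 + 7.3308 + 0.7503 + 1.6865 + 0.0240 + 0.0539 + 1.0677 + 2.3997 = 16.57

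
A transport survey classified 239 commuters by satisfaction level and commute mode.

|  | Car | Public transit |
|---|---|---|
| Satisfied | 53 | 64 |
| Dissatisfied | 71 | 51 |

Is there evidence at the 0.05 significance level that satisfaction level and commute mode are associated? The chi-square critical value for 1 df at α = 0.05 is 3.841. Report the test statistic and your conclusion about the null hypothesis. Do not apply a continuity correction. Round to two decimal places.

3.98; reject H₀

Row totals: 117, 122. Column totals: 124, 115. Grand total N = 239.
Expected counts (row total × column total / N):
  Satisfied, Car: 117×124/239 = 60.703
  Satisfied, Public transit: 117×115/239 = 56.297
  Dissatisfied, Car: 122×124/239 = 63.297
  Dissatisfied, Public transit: 122×115/239 = 58.703
Contributions (O − E)²/E:
  (53 − 60.703)²/60.703 = 0.9775
  (64 − 56.297)²/56.297 = 1.0540
  (71 − 63.297)²/63.297 = 0.9374
  (51 − 58.703)²/58.703 = 1.0108
χ² = 0.9775 + 1.0540 + 0.9374 + 1.0108 = 3.98
df = (2−1)(2−1) = 1. Since 3.98 > 3.841, reject the null hypothesis of independence at α = 0.05.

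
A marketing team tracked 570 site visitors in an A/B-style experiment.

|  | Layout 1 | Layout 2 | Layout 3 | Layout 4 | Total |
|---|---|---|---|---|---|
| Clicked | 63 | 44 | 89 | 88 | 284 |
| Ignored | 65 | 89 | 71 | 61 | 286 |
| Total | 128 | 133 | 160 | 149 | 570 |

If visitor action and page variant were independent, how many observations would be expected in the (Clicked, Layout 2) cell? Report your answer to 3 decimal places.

Row total (Clicked) = 284; column total (Layout 2) = 133; grand total N = 570.
Expected count = (row total × column total) / N = 284 × 133 / 570 = 66.267.

66.267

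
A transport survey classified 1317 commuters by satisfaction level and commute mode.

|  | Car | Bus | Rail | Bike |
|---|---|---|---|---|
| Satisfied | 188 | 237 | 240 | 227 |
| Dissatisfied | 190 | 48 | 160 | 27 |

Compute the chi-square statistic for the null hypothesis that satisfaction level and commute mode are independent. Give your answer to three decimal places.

Row totals: 892, 425. Column totals: 378, 285, 400, 254. Grand total N = 1317.
Expected counts (row total × column total / N):
  Satisfied, Car: 892×378/1317 = 256.0182
  Satisfied, Bus: 892×285/1317 = 193.0296
  Satisfied, Rail: 892×400/1317 = 270.9188
  Satisfied, Bike: 892×254/1317 = 172.0334
  Dissatisfied, Car: 425×378/1317 = 121.9818
  Dissatisfied, Bus: 425×285/1317 = 91.9704
  Dissatisfied, Rail: 425×400/1317 = 129.0812
  Dissatisfied, Bike: 425×254/1317 = 81.9666
Contributions (O − E)²/E:
  (188 − 256.0182)²/256.0182 = 18.0709
  (237 − 193.0296)²/193.0296 = 10.0161
  (240 − 270.9188)²/270.9188 = 3.5286
  (227 − 172.0334)²/172.0334 = 17.5624
  (190 − 121.9818)²/121.9818 = 37.9276
  (48 − 91.9704)²/91.9704 = 21.0219
  (160 − 129.0812)²/129.0812 = 7.4060
  (27 − 81.9666)²/81.9666 = 36.8605
χ² = 18.0709 + 10.0161 + 3.5286 + 17.5624 + 37.9276 + 21.0219 + 7.4060 + 36.8605 = 152.394

152.394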